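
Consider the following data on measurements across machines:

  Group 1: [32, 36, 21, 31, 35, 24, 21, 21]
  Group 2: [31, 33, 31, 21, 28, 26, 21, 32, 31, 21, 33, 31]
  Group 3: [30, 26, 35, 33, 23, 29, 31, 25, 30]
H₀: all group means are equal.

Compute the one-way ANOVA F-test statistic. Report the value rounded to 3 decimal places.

Group means [27.62, 28.25, 29.11], grand mean 28.345
SSB = Σnᵢ(x̄ᵢ−x̄)² = 9.538; SSW = ΣΣ(x−x̄ᵢ)² = 671.014
MSB = 9.538/2 = 4.7689; MSW = 671.014/26 = 25.8082
F = MSB/MSW = 0.1848
df = (2, 26)

test statistic = 0.185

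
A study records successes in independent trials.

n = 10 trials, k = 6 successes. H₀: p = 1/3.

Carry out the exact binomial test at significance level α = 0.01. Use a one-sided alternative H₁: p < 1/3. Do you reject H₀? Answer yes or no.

reject H₀: no

Exact binomial: n=10, k=6, p₀=1/3=0.3333
P(X≤6) from Σ C(n,i)·p₀^i·(1−p₀)^(n−i)
p-value (one-sided, H₁ less) = 0.98034
At α=0.01: p ≥ α → fail to reject H₀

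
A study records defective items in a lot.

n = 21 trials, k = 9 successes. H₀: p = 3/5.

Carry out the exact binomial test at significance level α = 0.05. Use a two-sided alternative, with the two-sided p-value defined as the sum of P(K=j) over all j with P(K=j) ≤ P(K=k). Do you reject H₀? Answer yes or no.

Exact binomial: n=21, k=9, p₀=3/5=0.6000
P(X=j) = C(n,j)·p₀^j·(1−p₀)^(n−j); p = Σ P(X=j) over j with P(X=j) ≤ P(X=9)
p-value (two-sided) = 0.12188
At α=0.05: p ≥ α → fail to reject H₀

reject H₀: no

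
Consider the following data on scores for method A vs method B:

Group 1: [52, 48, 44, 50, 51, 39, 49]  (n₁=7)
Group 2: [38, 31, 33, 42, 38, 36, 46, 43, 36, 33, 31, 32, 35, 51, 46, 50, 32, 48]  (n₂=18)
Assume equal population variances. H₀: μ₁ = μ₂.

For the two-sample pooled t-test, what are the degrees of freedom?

df = n₁ + n₂ − 2 = 7 + 18 − 2 = 23

degrees of freedom = 23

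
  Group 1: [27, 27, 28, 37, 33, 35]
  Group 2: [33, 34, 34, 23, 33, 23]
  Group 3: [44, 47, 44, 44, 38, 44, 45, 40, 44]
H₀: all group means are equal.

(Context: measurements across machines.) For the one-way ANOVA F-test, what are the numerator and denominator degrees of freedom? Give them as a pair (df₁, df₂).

k = 3 groups, N = 21 total
df = (k−1, N−k) = (3−1, 21−3) = (2, 18)

degrees of freedom = [2, 18]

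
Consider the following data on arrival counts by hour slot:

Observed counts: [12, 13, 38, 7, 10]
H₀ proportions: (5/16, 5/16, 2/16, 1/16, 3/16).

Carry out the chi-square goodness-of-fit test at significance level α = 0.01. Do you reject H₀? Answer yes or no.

reject H₀: yes

n = 80; E_i = n·p_i = [25.00, 25.00, 10.00, 5.00, 15.00]
χ² = (12−25.00)²/25.00 + (13−25.00)²/25.00 + (38−10.00)²/10.00 + (7−5.00)²/5.00 + (10−15.00)²/15.00 = 93.3867
df = 4
p-value (upper-tail) = 0.00000
At α=0.01: p < α → reject H₀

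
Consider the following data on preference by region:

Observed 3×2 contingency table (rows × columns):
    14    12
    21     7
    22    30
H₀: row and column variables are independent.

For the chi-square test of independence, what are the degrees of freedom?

degrees of freedom = 2

df = (r−1)(c−1) = (3−1)·(2−1) = 2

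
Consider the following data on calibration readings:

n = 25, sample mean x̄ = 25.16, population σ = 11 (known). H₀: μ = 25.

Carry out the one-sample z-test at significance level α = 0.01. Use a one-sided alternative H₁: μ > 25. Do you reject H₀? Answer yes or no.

reject H₀: no

SE = σ/√n = 11/√25 = 2.2000
z = (x̄−μ₀)/SE = (25.16−25)/2.2000 = 0.0727
p-value (one-sided, H₁ greater) = 0.47101
At α=0.01: p ≥ α → fail to reject H₀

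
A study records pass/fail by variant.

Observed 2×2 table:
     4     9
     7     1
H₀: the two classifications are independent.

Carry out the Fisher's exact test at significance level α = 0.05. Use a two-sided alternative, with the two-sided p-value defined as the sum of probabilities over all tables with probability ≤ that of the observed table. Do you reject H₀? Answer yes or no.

Margins: r₁=13, r₂=8, c₁=11, c₂=10, n=21
p_obs = C(13,4)·C(8,7)/C(21,11); sum pmf over tables with pmf ≤ p_obs
p-value (two-sided) = 0.02374
At α=0.05: p < α → reject H₀

reject H₀: yes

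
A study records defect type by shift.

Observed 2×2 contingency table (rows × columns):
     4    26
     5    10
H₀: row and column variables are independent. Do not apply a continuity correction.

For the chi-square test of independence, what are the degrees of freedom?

degrees of freedom = 1

df = (r−1)(c−1) = (2−1)·(2−1) = 1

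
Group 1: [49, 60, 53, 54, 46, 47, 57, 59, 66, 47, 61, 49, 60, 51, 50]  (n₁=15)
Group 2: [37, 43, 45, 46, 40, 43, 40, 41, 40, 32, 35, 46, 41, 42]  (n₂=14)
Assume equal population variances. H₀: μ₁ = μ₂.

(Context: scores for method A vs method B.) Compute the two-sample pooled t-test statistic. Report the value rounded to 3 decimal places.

test statistic = 6.725

x̄₁=53.933, s₁=6.193, n₁=15
x̄₂=40.786, s₂=4.023, n₂=14
s_p² = [14·6.193² + 13·4.023²]/27 = 27.6774
SE = √(s_p²·(1/15+1/14)) = 1.9550
t = (53.933−40.786)/1.9550 = 6.7250
df = 27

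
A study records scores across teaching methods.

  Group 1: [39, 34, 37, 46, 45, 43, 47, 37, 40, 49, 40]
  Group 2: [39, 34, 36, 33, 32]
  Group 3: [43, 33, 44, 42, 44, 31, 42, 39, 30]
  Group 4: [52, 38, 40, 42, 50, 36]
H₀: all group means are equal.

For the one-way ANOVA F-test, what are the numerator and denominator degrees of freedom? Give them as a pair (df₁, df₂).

k = 4 groups, N = 31 total
df = (k−1, N−k) = (4−1, 31−4) = (3, 27)

degrees of freedom = [3, 27]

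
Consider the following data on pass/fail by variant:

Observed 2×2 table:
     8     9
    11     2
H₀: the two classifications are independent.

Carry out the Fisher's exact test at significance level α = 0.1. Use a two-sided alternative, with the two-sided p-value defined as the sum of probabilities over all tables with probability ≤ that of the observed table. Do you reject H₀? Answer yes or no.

reject H₀: yes

Margins: r₁=17, r₂=13, c₁=19, c₂=11, n=30
p_obs = C(17,8)·C(13,11)/C(30,19); sum pmf over tables with pmf ≤ p_obs
p-value (two-sided) = 0.05746
At α=0.1: p < α → reject H₀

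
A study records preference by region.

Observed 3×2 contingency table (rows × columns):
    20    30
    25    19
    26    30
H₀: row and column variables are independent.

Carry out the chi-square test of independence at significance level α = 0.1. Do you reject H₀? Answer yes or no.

Row totals [50, 44, 56], col totals [71, 79], n=150
χ² = (20−23.67)²/23.67 + (30−26.33)²/26.33 + (25−20.83)²/20.83 + (19−23.17)²/23.17 + (26−26.51)²/26.51 + (30−29.49)²/29.49 = 2.6849
df = 2
p-value (upper-tail) = 0.26121
At α=0.1: p ≥ α → fail to reject H₀

reject H₀: no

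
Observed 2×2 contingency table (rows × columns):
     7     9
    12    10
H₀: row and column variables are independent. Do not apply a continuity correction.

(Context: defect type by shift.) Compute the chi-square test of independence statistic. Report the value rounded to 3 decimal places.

Row totals [16, 22], col totals [19, 19], n=38
χ² = (7−8.00)²/8.00 + (9−8.00)²/8.00 + (12−11.00)²/11.00 + (10−11.00)²/11.00 = 0.4318
df = 1

test statistic = 0.432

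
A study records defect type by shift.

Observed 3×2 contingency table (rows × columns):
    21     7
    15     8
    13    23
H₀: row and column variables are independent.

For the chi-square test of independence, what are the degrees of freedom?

degrees of freedom = 2

df = (r−1)(c−1) = (3−1)·(2−1) = 2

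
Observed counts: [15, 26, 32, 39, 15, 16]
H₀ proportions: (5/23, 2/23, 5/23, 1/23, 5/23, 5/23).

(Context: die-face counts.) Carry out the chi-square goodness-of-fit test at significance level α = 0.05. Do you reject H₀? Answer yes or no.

reject H₀: yes

n = 143; E_i = n·p_i = [31.09, 12.43, 31.09, 6.22, 31.09, 31.09]
χ² = (15−31.09)²/31.09 + (26−12.43)²/12.43 + (32−31.09)²/31.09 + (39−6.22)²/6.22 + (15−31.09)²/31.09 + (16−31.09)²/31.09 = 211.6503
df = 5
p-value (upper-tail) = 0.00000
At α=0.05: p < α → reject H₀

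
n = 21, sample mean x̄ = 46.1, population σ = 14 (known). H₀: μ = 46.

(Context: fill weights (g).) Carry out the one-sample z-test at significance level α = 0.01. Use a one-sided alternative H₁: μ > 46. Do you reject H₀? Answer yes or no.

SE = σ/√n = 14/√21 = 3.0551
z = (x̄−μ₀)/SE = (46.1−46)/3.0551 = 0.0327
p-value (one-sided, H₁ greater) = 0.48694
At α=0.01: p ≥ α → fail to reject H₀

reject H₀: no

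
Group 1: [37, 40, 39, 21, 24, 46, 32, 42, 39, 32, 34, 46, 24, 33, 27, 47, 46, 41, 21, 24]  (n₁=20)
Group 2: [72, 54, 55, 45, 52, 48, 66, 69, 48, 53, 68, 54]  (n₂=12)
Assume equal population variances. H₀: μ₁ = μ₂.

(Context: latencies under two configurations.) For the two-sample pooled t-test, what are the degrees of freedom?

df = n₁ + n₂ − 2 = 20 + 12 − 2 = 30

degrees of freedom = 30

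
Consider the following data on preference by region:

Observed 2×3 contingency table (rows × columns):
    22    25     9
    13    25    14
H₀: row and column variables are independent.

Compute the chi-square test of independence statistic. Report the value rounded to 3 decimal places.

Row totals [56, 52], col totals [35, 50, 23], n=108
χ² = (22−18.15)²/18.15 + (25−25.93)²/25.93 + (9−11.93)²/11.93 + (13−16.85)²/16.85 + (25−24.07)²/24.07 + (14−11.07)²/11.07 = 3.2576
df = 2

test statistic = 3.258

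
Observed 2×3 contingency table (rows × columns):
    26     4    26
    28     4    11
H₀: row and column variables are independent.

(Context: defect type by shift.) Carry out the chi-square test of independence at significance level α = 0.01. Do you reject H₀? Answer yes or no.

Row totals [56, 43], col totals [54, 8, 37], n=99
χ² = (26−30.55)²/30.55 + (4−4.53)²/4.53 + (26−20.93)²/20.93 + (28−23.45)²/23.45 + (4−3.47)²/3.47 + (11−16.07)²/16.07 = 4.5261
df = 2
p-value (upper-tail) = 0.10403
At α=0.01: p ≥ α → fail to reject H₀

reject H₀: no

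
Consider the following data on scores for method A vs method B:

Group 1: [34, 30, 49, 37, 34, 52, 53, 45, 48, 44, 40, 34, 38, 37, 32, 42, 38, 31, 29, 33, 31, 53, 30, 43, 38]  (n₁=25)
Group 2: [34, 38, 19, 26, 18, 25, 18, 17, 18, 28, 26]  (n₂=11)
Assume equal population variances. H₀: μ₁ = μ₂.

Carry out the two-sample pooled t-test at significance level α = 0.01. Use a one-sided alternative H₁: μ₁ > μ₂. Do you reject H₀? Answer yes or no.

x̄₁=39.000, s₁=7.610, n₁=25
x̄₂=24.273, s₂=7.086, n₂=11
s_p² = [24·7.610² + 10·7.086²]/34 = 55.6524
SE = √(s_p²·(1/25+1/11)) = 2.6991
t = (39.000−24.273)/2.6991 = 5.4563
df = 34
p-value (one-sided, H₁ greater) = 0.00000
At α=0.01: p < α → reject H₀

reject H₀: yes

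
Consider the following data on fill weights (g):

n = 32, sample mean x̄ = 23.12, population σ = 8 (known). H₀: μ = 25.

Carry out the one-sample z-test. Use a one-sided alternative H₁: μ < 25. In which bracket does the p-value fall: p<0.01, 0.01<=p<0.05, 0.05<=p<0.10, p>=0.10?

p-value bracket: 0.05<=p<0.10

SE = σ/√n = 8/√32 = 1.4142
z = (x̄−μ₀)/SE = (23.12−25)/1.4142 = -1.3294
p-value (one-sided, H₁ less) = 0.09186
→ bracket: 0.05<=p<0.10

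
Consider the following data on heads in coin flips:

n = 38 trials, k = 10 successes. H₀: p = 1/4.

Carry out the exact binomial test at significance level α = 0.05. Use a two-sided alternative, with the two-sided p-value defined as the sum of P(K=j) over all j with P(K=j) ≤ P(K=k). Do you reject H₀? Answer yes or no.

Exact binomial: n=38, k=10, p₀=1/4=0.2500
P(X=j) = C(n,j)·p₀^j·(1−p₀)^(n−j); p = Σ P(X=j) over j with P(X=j) ≤ P(X=10)
p-value (two-sided) = 0.85193
At α=0.05: p ≥ α → fail to reject H₀

reject H₀: no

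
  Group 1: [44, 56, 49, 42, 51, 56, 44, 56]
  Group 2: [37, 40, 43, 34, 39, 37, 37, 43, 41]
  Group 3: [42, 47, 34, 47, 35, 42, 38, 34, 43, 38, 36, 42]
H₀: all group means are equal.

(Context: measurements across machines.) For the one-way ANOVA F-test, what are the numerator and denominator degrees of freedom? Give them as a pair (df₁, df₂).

k = 3 groups, N = 29 total
df = (k−1, N−k) = (3−1, 29−3) = (2, 26)

degrees of freedom = [2, 26]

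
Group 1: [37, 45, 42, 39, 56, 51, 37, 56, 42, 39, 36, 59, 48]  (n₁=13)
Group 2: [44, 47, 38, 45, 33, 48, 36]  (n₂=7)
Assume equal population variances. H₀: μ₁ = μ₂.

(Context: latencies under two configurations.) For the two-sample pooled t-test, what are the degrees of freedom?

degrees of freedom = 18

df = n₁ + n₂ − 2 = 13 + 7 − 2 = 18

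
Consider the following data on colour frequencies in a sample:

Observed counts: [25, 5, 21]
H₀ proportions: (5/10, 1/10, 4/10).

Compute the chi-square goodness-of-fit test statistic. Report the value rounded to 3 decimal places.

test statistic = 0.029

n = 51; E_i = n·p_i = [25.50, 5.10, 20.40]
χ² = (25−25.50)²/25.50 + (5−5.10)²/5.10 + (21−20.40)²/20.40 = 0.0294
df = 2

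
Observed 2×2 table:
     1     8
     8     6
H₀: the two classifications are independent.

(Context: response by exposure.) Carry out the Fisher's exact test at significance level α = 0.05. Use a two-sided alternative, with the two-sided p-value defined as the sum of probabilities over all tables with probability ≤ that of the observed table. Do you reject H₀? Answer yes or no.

Margins: r₁=9, r₂=14, c₁=9, c₂=14, n=23
p_obs = C(9,1)·C(14,8)/C(23,9); sum pmf over tables with pmf ≤ p_obs
p-value (two-sided) = 0.03969
At α=0.05: p < α → reject H₀

reject H₀: yes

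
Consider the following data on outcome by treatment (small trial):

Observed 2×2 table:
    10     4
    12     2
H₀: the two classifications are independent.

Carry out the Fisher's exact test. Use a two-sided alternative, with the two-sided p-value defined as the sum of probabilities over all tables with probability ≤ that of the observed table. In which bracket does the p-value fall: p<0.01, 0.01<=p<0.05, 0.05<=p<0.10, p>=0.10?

Margins: r₁=14, r₂=14, c₁=22, c₂=6, n=28
p_obs = C(14,10)·C(14,12)/C(28,22); sum pmf over tables with pmf ≤ p_obs
p-value (two-sided) = 0.64831
→ bracket: p>=0.10

p-value bracket: p>=0.10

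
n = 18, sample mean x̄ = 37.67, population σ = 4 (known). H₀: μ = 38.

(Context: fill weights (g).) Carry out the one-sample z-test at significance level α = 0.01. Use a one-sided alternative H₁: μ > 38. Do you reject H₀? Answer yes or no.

SE = σ/√n = 4/√18 = 0.9428
z = (x̄−μ₀)/SE = (37.67−38)/0.9428 = -0.3500
p-value (one-sided, H₁ greater) = 0.63684
At α=0.01: p ≥ α → fail to reject H₀

reject H₀: no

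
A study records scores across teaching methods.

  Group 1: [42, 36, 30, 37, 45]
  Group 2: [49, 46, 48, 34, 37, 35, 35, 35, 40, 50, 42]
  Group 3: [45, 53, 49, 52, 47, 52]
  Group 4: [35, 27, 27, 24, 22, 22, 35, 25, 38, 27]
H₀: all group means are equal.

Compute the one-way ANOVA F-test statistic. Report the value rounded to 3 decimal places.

test statistic = 19.959

Group means [38.00, 41.00, 49.67, 28.20], grand mean 38.156
SSB = Σnᵢ(x̄ᵢ−x̄)² = 1875.285; SSW = ΣΣ(x−x̄ᵢ)² = 876.933
MSB = 1875.285/3 = 625.0951; MSW = 876.933/28 = 31.3190
F = MSB/MSW = 19.9589
df = (3, 28)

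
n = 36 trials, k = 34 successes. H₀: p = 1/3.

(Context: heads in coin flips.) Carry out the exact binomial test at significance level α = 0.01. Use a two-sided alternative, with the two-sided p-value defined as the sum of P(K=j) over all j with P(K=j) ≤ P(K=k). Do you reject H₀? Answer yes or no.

reject H₀: yes

Exact binomial: n=36, k=34, p₀=1/3=0.3333
P(X=j) = C(n,j)·p₀^j·(1−p₀)^(n−j); p = Σ P(X=j) over j with P(X=j) ≤ P(X=34)
p-value (two-sided) = 0.00000
At α=0.01: p < α → reject H₀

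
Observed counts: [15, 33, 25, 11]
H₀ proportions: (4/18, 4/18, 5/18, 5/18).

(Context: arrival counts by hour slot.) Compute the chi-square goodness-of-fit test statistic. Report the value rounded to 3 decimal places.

n = 84; E_i = n·p_i = [18.67, 18.67, 23.33, 23.33]
χ² = (15−18.67)²/18.67 + (33−18.67)²/18.67 + (25−23.33)²/23.33 + (11−23.33)²/23.33 = 18.3643
df = 3

test statistic = 18.364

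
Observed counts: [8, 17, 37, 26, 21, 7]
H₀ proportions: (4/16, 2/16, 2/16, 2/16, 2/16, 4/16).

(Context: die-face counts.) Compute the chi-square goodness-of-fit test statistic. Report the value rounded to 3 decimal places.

test statistic = 79.276

n = 116; E_i = n·p_i = [29.00, 14.50, 14.50, 14.50, 14.50, 29.00]
χ² = (8−29.00)²/29.00 + (17−14.50)²/14.50 + (37−14.50)²/14.50 + (26−14.50)²/14.50 + (21−14.50)²/14.50 + (7−29.00)²/29.00 = 79.2759
df = 5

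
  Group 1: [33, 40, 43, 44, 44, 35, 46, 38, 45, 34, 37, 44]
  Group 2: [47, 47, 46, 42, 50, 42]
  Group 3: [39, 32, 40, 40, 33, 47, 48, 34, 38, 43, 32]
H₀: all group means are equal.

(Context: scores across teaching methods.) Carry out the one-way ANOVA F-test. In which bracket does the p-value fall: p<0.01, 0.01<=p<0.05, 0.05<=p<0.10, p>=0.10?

p-value bracket: 0.01<=p<0.05

Group means [40.25, 45.67, 38.73], grand mean 40.793
SSB = Σnᵢ(x̄ᵢ−x̄)² = 192.993; SSW = ΣΣ(x−x̄ᵢ)² = 611.765
MSB = 192.993/2 = 96.4967; MSW = 611.765/26 = 23.5294
F = MSB/MSW = 4.1011
df = (2, 26)
p-value (upper-tail) = 0.02831
→ bracket: 0.01<=p<0.05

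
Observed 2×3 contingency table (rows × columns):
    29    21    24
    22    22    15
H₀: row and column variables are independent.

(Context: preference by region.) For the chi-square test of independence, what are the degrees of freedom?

degrees of freedom = 2

df = (r−1)(c−1) = (2−1)·(3−1) = 2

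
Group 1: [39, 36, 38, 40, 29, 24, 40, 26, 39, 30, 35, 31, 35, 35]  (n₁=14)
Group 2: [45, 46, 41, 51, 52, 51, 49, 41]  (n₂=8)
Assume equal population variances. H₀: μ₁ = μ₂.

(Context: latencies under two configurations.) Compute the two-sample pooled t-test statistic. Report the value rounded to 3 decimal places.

x̄₁=34.071, s₁=5.255, n₁=14
x̄₂=47.000, s₂=4.440, n₂=8
s_p² = [13·5.255² + 7·4.440²]/20 = 24.8464
SE = √(s_p²·(1/14+1/8)) = 2.2092
t = (34.071−47.000)/2.2092 = -5.8522
df = 20

test statistic = -5.852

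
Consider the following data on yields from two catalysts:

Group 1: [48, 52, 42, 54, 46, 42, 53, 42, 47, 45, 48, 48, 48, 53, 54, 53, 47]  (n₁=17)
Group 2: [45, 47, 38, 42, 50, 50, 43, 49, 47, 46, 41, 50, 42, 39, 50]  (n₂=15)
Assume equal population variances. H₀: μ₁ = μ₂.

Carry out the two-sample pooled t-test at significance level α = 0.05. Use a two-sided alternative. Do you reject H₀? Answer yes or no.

x̄₁=48.353, s₁=4.212, n₁=17
x̄₂=45.267, s₂=4.200, n₂=15
s_p² = [16·4.212² + 14·4.200²]/30 = 17.6939
SE = √(s_p²·(1/17+1/15)) = 1.4901
t = (48.353−45.267)/1.4901 = 2.0712
df = 30
p-value (two-sided) = 0.04704
At α=0.05: p < α → reject H₀

reject H₀: yes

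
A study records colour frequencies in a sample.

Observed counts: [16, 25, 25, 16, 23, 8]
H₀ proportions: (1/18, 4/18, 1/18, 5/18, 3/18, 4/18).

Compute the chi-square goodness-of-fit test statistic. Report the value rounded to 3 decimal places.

n = 113; E_i = n·p_i = [6.28, 25.11, 6.28, 31.39, 18.83, 25.11]
χ² = (16−6.28)²/6.28 + (25−25.11)²/25.11 + (25−6.28)²/6.28 + (16−31.39)²/31.39 + (23−18.83)²/18.83 + (8−25.11)²/25.11 = 91.0186
df = 5

test statistic = 91.019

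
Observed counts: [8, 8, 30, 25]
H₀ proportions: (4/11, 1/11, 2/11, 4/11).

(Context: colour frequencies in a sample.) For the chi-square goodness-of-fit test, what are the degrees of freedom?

df = k − 1 = 4 − 1 = 3

degrees of freedom = 3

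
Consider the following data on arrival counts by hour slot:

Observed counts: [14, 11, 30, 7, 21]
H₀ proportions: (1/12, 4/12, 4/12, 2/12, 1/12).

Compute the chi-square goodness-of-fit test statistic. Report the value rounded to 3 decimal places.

n = 83; E_i = n·p_i = [6.92, 27.67, 27.67, 13.83, 6.92]
χ² = (14−6.92)²/6.92 + (11−27.67)²/27.67 + (30−27.67)²/27.67 + (7−13.83)²/13.83 + (21−6.92)²/6.92 = 49.5422
df = 4

test statistic = 49.542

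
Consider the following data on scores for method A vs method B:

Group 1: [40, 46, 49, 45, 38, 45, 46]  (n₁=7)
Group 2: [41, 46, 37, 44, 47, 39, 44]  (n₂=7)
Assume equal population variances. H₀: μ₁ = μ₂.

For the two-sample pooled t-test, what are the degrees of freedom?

degrees of freedom = 12

df = n₁ + n₂ − 2 = 7 + 7 − 2 = 12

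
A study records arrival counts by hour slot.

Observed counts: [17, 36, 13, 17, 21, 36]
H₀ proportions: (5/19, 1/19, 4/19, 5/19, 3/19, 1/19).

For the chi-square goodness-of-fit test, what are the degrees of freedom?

df = k − 1 = 6 − 1 = 5

degrees of freedom = 5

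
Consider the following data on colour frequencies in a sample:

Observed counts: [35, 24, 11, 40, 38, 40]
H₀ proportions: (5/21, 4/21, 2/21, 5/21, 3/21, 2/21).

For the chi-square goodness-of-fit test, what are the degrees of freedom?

degrees of freedom = 5

df = k − 1 = 6 − 1 = 5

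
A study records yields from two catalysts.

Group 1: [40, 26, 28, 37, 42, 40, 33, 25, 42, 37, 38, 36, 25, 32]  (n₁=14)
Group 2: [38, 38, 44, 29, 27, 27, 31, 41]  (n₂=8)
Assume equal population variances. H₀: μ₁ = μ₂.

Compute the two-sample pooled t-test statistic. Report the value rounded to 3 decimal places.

x̄₁=34.357, s₁=6.222, n₁=14
x̄₂=34.375, s₂=6.675, n₂=8
s_p² = [13·6.222² + 7·6.675²]/20 = 40.7545
SE = √(s_p²·(1/14+1/8)) = 2.8294
t = (34.357−34.375)/2.8294 = -0.0063
df = 20

test statistic = -0.006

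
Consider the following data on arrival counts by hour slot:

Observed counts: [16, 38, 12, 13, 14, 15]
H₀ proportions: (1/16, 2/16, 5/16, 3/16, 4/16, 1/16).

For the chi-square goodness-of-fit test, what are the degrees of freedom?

df = k − 1 = 6 − 1 = 5

degrees of freedom = 5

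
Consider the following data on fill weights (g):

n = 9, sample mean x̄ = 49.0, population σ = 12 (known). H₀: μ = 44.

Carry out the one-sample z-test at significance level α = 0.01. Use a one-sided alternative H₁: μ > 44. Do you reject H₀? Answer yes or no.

SE = σ/√n = 12/√9 = 4.0000
z = (x̄−μ₀)/SE = (49.0−44)/4.0000 = 1.2500
p-value (one-sided, H₁ greater) = 0.10565
At α=0.01: p ≥ α → fail to reject H₀

reject H₀: no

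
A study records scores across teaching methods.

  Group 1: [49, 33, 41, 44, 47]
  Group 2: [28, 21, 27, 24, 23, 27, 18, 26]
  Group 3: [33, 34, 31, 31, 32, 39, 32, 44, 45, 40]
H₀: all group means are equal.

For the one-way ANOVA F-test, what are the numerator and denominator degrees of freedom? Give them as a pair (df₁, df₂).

degrees of freedom = [2, 20]

k = 3 groups, N = 23 total
df = (k−1, N−k) = (3−1, 23−3) = (2, 20)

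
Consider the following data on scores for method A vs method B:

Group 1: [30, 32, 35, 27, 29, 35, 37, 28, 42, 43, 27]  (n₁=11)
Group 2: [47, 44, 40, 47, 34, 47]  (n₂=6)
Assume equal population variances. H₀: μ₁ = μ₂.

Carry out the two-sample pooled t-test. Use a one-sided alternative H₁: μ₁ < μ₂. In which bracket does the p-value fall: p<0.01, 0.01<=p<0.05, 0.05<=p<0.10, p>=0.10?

p-value bracket: p<0.01

x̄₁=33.182, s₁=5.724, n₁=11
x̄₂=43.167, s₂=5.269, n₂=6
s_p² = [10·5.724² + 5·5.269²]/15 = 31.0980
SE = √(s_p²·(1/11+1/6)) = 2.8302
t = (33.182−43.167)/2.8302 = -3.5280
df = 15
p-value (one-sided, H₁ less) = 0.00152
→ bracket: p<0.01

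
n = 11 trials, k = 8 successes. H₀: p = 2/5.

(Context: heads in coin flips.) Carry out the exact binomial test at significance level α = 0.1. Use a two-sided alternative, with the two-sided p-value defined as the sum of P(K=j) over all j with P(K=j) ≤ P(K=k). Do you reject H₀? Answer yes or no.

reject H₀: yes

Exact binomial: n=11, k=8, p₀=2/5=0.4000
P(X=j) = C(n,j)·p₀^j·(1−p₀)^(n−j); p = Σ P(X=j) over j with P(X=j) ≤ P(X=8)
p-value (two-sided) = 0.03291
At α=0.1: p < α → reject H₀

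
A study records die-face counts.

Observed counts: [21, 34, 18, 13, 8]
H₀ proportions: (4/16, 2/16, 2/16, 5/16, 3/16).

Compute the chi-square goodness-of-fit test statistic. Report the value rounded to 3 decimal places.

test statistic = 60.108

n = 94; E_i = n·p_i = [23.50, 11.75, 11.75, 29.38, 17.62]
χ² = (21−23.50)²/23.50 + (34−11.75)²/11.75 + (18−11.75)²/11.75 + (13−29.38)²/29.38 + (8−17.62)²/17.62 = 60.1078
df = 4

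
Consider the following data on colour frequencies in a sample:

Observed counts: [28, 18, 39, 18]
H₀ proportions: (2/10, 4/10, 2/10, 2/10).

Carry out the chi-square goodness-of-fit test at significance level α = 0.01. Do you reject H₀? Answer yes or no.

n = 103; E_i = n·p_i = [20.60, 41.20, 20.60, 20.60]
χ² = (28−20.60)²/20.60 + (18−41.20)²/41.20 + (39−20.60)²/20.60 + (18−20.60)²/20.60 = 32.4854
df = 3
p-value (upper-tail) = 0.00000
At α=0.01: p < α → reject H₀

reject H₀: yes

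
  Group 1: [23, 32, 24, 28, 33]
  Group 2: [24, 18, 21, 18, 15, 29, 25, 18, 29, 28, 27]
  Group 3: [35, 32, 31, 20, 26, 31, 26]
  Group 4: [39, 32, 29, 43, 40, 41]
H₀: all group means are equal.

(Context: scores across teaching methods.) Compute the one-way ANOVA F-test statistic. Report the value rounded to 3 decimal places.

test statistic = 10.428

Group means [28.00, 22.91, 28.71, 37.33], grand mean 28.172
SSB = Σnᵢ(x̄ᵢ−x̄)² = 810.467; SSW = ΣΣ(x−x̄ᵢ)² = 647.671
MSB = 810.467/3 = 270.1556; MSW = 647.671/25 = 25.9068
F = MSB/MSW = 10.4280
df = (3, 25)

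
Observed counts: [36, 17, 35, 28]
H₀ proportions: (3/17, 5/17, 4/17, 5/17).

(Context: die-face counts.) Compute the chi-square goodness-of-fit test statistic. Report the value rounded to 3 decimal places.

test statistic = 23.642

n = 116; E_i = n·p_i = [20.47, 34.12, 27.29, 34.12]
χ² = (36−20.47)²/20.47 + (17−34.12)²/34.12 + (35−27.29)²/27.29 + (28−34.12)²/34.12 = 23.6418
df = 3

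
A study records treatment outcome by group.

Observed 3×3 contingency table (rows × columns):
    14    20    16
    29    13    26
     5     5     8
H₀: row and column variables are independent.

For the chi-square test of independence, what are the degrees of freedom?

df = (r−1)(c−1) = (3−1)·(3−1) = 4

degrees of freedom = 4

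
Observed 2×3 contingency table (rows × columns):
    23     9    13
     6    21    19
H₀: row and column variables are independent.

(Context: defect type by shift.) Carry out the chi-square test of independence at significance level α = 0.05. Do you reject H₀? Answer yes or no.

reject H₀: yes

Row totals [45, 46], col totals [29, 30, 32], n=91
χ² = (23−14.34)²/14.34 + (9−14.84)²/14.84 + (13−15.82)²/15.82 + (6−14.66)²/14.66 + (21−15.16)²/15.16 + (19−16.18)²/16.18 = 15.8814
df = 2
p-value (upper-tail) = 0.00036
At α=0.05: p < α → reject H₀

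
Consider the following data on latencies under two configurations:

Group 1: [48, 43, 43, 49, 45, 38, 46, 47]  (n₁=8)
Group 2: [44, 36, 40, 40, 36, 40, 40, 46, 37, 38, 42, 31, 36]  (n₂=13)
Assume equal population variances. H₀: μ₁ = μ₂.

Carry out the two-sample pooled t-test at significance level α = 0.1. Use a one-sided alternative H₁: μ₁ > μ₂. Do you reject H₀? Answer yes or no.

x̄₁=44.875, s₁=3.523, n₁=8
x̄₂=38.923, s₂=3.904, n₂=13
s_p² = [7·3.523² + 12·3.904²]/19 = 14.1999
SE = √(s_p²·(1/8+1/13)) = 1.6933
t = (44.875−38.923)/1.6933 = 3.5150
df = 19
p-value (one-sided, H₁ greater) = 0.00116
At α=0.1: p < α → reject H₀

reject H₀: yes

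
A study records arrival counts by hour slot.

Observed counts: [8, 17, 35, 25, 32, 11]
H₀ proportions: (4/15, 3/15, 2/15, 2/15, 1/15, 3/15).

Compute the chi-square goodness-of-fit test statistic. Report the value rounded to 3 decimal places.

n = 128; E_i = n·p_i = [34.13, 25.60, 17.07, 17.07, 8.53, 25.60]
χ² = (8−34.13)²/34.13 + (17−25.60)²/25.60 + (35−17.07)²/17.07 + (25−17.07)²/17.07 + (32−8.53)²/8.53 + (11−25.60)²/25.60 = 118.2891
df = 5

test statistic = 118.289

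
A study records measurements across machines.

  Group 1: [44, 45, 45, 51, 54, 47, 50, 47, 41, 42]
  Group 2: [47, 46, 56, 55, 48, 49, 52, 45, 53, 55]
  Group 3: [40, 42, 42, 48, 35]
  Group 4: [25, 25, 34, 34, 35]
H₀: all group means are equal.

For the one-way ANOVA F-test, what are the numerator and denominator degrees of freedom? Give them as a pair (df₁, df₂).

degrees of freedom = [3, 26]

k = 4 groups, N = 30 total
df = (k−1, N−k) = (4−1, 30−4) = (3, 26)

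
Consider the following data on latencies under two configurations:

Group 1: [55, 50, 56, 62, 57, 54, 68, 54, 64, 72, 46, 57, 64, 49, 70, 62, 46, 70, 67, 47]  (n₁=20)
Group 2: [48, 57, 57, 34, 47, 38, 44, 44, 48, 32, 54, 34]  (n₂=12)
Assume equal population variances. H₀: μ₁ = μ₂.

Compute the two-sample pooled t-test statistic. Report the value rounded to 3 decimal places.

test statistic = 4.380

x̄₁=58.500, s₁=8.476, n₁=20
x̄₂=44.750, s₂=8.802, n₂=12
s_p² = [19·8.476² + 11·8.802²]/30 = 73.9083
SE = √(s_p²·(1/20+1/12)) = 3.1392
t = (58.500−44.750)/3.1392 = 4.3801
df = 30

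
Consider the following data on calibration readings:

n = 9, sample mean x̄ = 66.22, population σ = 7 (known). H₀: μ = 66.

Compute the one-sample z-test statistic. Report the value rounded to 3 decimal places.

test statistic = 0.094

SE = σ/√n = 7/√9 = 2.3333
z = (x̄−μ₀)/SE = (66.22−66)/2.3333 = 0.0943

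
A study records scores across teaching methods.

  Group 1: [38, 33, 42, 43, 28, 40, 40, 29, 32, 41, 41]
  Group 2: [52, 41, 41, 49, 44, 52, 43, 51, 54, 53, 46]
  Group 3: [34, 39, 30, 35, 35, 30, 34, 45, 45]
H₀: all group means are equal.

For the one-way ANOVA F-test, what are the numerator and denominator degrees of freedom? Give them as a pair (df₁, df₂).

degrees of freedom = [2, 28]

k = 3 groups, N = 31 total
df = (k−1, N−k) = (3−1, 31−3) = (2, 28)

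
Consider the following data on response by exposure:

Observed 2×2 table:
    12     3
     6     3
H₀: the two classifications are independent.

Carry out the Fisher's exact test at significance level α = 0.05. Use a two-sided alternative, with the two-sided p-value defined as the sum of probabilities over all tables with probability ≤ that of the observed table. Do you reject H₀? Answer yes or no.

reject H₀: no

Margins: r₁=15, r₂=9, c₁=18, c₂=6, n=24
p_obs = C(15,12)·C(9,6)/C(24,18); sum pmf over tables with pmf ≤ p_obs
p-value (two-sided) = 0.63491
At α=0.05: p ≥ α → fail to reject H₀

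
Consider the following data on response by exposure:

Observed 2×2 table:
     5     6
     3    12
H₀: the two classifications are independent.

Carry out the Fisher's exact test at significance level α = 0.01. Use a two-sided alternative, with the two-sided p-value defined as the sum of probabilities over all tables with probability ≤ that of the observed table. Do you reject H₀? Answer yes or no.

reject H₀: no

Margins: r₁=11, r₂=15, c₁=8, c₂=18, n=26
p_obs = C(11,5)·C(15,3)/C(26,8); sum pmf over tables with pmf ≤ p_obs
p-value (two-sided) = 0.21831
At α=0.01: p ≥ α → fail to reject H₀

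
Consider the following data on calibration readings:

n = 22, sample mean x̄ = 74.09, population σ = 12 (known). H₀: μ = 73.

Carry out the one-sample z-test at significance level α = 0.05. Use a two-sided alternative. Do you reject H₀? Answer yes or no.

reject H₀: no

SE = σ/√n = 12/√22 = 2.5584
z = (x̄−μ₀)/SE = (74.09−73)/2.5584 = 0.4260
p-value (two-sided) = 0.67007
At α=0.05: p ≥ α → fail to reject H₀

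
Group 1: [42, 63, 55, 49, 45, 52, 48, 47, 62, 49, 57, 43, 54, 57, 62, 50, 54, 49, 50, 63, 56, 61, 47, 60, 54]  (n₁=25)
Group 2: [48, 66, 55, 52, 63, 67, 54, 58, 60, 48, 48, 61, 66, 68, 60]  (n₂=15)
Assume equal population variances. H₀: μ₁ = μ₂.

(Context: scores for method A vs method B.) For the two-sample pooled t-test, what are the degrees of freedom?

df = n₁ + n₂ − 2 = 25 + 15 − 2 = 38

degrees of freedom = 38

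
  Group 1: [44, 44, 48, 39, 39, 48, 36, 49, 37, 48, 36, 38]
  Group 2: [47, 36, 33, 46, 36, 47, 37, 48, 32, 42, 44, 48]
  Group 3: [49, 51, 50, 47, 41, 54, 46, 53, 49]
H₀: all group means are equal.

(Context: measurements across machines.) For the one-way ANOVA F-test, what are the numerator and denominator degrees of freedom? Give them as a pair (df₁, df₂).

k = 3 groups, N = 33 total
df = (k−1, N−k) = (3−1, 33−3) = (2, 30)

degrees of freedom = [2, 30]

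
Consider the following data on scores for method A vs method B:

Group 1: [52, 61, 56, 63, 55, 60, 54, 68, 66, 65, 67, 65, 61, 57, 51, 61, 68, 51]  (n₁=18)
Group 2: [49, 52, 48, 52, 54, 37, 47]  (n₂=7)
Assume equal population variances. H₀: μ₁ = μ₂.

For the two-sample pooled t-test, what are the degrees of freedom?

df = n₁ + n₂ − 2 = 18 + 7 − 2 = 23

degrees of freedom = 23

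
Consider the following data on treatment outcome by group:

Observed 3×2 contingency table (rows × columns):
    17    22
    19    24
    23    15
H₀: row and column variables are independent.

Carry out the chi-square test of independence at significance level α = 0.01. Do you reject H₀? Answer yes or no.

reject H₀: no

Row totals [39, 43, 38], col totals [59, 61], n=120
χ² = (17−19.18)²/19.18 + (22−19.82)²/19.82 + (19−21.14)²/21.14 + (24−21.86)²/21.86 + (23−18.68)²/18.68 + (15−19.32)²/19.32 = 2.8741
df = 2
p-value (upper-tail) = 0.23763
At α=0.01: p ≥ α → fail to reject H₀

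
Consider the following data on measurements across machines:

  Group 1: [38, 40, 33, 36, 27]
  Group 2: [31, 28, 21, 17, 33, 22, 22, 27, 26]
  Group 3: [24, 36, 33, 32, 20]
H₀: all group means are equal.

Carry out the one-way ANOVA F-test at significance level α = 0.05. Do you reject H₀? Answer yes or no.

reject H₀: yes

Group means [34.80, 25.22, 29.00], grand mean 28.737
SSB = Σnᵢ(x̄ᵢ−x̄)² = 295.329; SSW = ΣΣ(x−x̄ᵢ)² = 494.356
MSB = 295.329/2 = 147.6643; MSW = 494.356/16 = 30.8972
F = MSB/MSW = 4.7792
df = (2, 16)
p-value (upper-tail) = 0.02359
At α=0.05: p < α → reject H₀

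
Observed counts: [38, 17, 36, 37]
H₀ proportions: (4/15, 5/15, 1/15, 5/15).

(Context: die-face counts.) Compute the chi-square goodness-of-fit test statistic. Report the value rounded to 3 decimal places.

test statistic = 105.039

n = 128; E_i = n·p_i = [34.13, 42.67, 8.53, 42.67]
χ² = (38−34.13)²/34.13 + (17−42.67)²/42.67 + (36−8.53)²/8.53 + (37−42.67)²/42.67 = 105.0391
df = 3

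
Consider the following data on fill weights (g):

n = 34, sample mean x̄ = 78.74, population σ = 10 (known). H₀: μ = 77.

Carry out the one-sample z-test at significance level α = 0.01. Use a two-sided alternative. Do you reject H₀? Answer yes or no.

SE = σ/√n = 10/√34 = 1.7150
z = (x̄−μ₀)/SE = (78.74−77)/1.7150 = 1.0146
p-value (two-sided) = 0.31030
At α=0.01: p ≥ α → fail to reject H₀

reject H₀: no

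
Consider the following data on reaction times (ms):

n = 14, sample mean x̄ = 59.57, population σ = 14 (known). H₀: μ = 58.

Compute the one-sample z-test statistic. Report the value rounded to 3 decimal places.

test statistic = 0.420

SE = σ/√n = 14/√14 = 3.7417
z = (x̄−μ₀)/SE = (59.57−58)/3.7417 = 0.4196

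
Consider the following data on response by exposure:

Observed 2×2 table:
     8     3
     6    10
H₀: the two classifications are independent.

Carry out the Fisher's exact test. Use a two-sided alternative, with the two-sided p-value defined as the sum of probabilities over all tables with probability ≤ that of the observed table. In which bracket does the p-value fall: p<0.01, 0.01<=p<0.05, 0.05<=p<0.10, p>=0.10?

Margins: r₁=11, r₂=16, c₁=14, c₂=13, n=27
p_obs = C(11,8)·C(16,6)/C(27,14); sum pmf over tables with pmf ≤ p_obs
p-value (two-sided) = 0.12011
→ bracket: p>=0.10

p-value bracket: p>=0.10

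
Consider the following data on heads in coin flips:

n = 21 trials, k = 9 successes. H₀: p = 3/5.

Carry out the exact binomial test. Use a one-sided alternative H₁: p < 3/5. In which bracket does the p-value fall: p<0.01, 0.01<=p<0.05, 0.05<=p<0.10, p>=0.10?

Exact binomial: n=21, k=9, p₀=3/5=0.6000
P(X≤9) from Σ C(n,i)·p₀^i·(1−p₀)^(n−i)
p-value (one-sided, H₁ less) = 0.08492
→ bracket: 0.05<=p<0.10

p-value bracket: 0.05<=p<0.10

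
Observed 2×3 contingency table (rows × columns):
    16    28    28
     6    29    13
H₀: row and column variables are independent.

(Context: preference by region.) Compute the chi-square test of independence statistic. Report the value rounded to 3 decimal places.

test statistic = 5.470

Row totals [72, 48], col totals [22, 57, 41], n=120
χ² = (16−13.20)²/13.20 + (28−34.20)²/34.20 + (28−24.60)²/24.60 + (6−8.80)²/8.80 + (29−22.80)²/22.80 + (13−16.40)²/16.40 = 5.4696
df = 2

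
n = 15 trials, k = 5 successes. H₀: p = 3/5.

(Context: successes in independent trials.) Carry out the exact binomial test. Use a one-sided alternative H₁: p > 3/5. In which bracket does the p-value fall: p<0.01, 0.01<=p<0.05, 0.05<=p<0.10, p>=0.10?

Exact binomial: n=15, k=5, p₀=3/5=0.6000
P(X≥5) from Σ C(n,i)·p₀^i·(1−p₀)^(n−i)
p-value (one-sided, H₁ greater) = 0.99065
→ bracket: p>=0.10

p-value bracket: p>=0.10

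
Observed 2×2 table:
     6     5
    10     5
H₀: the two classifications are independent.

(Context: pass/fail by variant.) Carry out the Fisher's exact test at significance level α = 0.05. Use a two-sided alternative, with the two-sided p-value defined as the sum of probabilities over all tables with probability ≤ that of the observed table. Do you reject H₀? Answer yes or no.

reject H₀: no

Margins: r₁=11, r₂=15, c₁=16, c₂=10, n=26
p_obs = C(11,6)·C(15,10)/C(26,16); sum pmf over tables with pmf ≤ p_obs
p-value (two-sided) = 0.68906
At α=0.05: p ≥ α → fail to reject H₀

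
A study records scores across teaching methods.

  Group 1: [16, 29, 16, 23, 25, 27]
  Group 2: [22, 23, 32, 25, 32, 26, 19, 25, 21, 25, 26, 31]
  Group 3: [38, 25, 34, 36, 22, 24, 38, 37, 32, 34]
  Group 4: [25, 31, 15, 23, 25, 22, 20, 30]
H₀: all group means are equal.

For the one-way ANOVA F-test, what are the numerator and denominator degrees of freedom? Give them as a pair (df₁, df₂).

k = 4 groups, N = 36 total
df = (k−1, N−k) = (4−1, 36−4) = (3, 32)

degrees of freedom = [3, 32]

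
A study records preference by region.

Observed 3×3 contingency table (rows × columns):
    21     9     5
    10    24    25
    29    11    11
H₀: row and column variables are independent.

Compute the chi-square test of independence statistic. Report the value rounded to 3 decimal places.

Row totals [35, 59, 51], col totals [60, 44, 41], n=145
χ² = (21−14.48)²/14.48 + (9−10.62)²/10.62 + (5−9.90)²/9.90 + (10−24.41)²/24.41 + (24−17.90)²/17.90 + (25−16.68)²/16.68 + (29−21.10)²/21.10 + (11−15.48)²/15.48 + (11−14.42)²/14.42 = 25.3959
df = 4

test statistic = 25.396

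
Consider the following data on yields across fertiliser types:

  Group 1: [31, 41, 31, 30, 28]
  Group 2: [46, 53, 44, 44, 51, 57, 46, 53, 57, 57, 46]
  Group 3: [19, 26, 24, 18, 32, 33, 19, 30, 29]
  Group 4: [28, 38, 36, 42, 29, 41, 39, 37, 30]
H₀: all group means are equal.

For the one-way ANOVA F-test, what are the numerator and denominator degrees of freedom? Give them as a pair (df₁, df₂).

k = 4 groups, N = 34 total
df = (k−1, N−k) = (4−1, 34−4) = (3, 30)

degrees of freedom = [3, 30]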